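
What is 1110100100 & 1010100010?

AND: 1 only when both bits are 1
  1110100100
& 1010100010
------------
  1010100000
Decimal: 932 & 674 = 672



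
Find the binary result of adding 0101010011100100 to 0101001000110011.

Add column by column from the right: bit + bit + carry-in; write the sum mod 2, carry 1 when the sum is 2 or 3.
carry:  1010000111000000
        0101010011100100
+       0101001000110011
------------------------
       01010011100010111
(the carry out of the leftmost column, 0, becomes the leading bit)
Decimal check:
  0101010011100100 = 16384 + 4096 + 1024 + 128 + 64 + 32 + 4 = 21732
  0101001000110011 = 16384 + 4096 + 512 + 32 + 16 + 2 + 1 = 21043
  21732 + 21043 = 42775, and 01010011100010111 = 32768 + 8192 + 1024 + 512 + 256 + 16 + 4 + 2 + 1 = 42775 ✓



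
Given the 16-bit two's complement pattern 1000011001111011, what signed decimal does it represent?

Binary: 1000011001111011
Sign bit: 1 (negative)
Invert: 0111100110000100
Add 1:  0111100110000101
Magnitude: 0111100110000101 = 16384 + 8192 + 4096 + 2048 + 256 + 128 + 4 + 1 = 31109
Value: -31109



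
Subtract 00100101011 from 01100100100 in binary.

Method 1 - Direct subtraction (column by column from the right: bit − bit − borrow-in; if negative, add 2 and borrow 1 from the next column):
borrow: 01111110110
        01100100100
-       00100101011
-------------------
        00111111001

Method 2 - Add two's complement:
Two's complement of 00100101011: invert → 11011010100, add 1 → 11011010101
  01100100100
+ 11011010101
-------------
 100111111001  (end carry out of the top bit = 1)
Discarding the end carry: 00111111001
Decimal check:
  01100100100 = 512 + 256 + 32 + 4 = 804
  00100101011 = 256 + 32 + 8 + 2 + 1 = 299
  804 - 299 = 505, and 00111111001 = 256 + 128 + 64 + 32 + 16 + 8 + 1 = 505 ✓



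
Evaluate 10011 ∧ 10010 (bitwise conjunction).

AND: 1 only when both bits are 1
  10011
& 10010
-------
  10010
Decimal: 19 & 18 = 18



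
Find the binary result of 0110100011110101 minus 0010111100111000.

Method 1 - Direct subtraction (column by column from the right: bit − bit − borrow-in; if negative, add 2 and borrow 1 from the next column):
borrow: 0111111001110000
        0110100011110101
-       0010111100111000
------------------------
        0011100110111101

Method 2 - Add two's complement:
Two's complement of 0010111100111000: invert → 1101000011000111, add 1 → 1101000011001000
  0110100011110101
+ 1101000011001000
------------------
 10011100110111101  (end carry out of the top bit = 1)
Discarding the end carry: 0011100110111101
Decimal check:
  0110100011110101 = 16384 + 8192 + 2048 + 128 + 64 + 32 + 16 + 4 + 1 = 26869
  0010111100111000 = 8192 + 2048 + 1024 + 512 + 256 + 32 + 16 + 8 = 12088
  26869 - 12088 = 14781, and 0011100110111101 = 8192 + 4096 + 2048 + 256 + 128 + 32 + 16 + 8 + 4 + 1 = 14781 ✓



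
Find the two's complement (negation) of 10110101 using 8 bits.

Original (sign bit 1, negative): 10110101
Step 1 - Invert all bits: 01001010
Step 2 - Add 1: 01001011
Verification: 10110101 + 01001011 = 100000000; discarding the end carry (carry out of the top bit) leaves the 8-bit value 00000000, as required for x + (-x)



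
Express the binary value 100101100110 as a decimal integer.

Sum of powers of 2 for each 1-bit:
2^1 + 2^2 + 2^5 + 2^6 + 2^8 + 2^11
= 2 + 4 + 32 + 64 + 256 + 2048
= 2406



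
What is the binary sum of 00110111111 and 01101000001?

Add column by column from the right: bit + bit + carry-in; write the sum mod 2, carry 1 when the sum is 2 or 3.
carry:  11111111110
        00110111111
+       01101000001
-------------------
       010100000000
(the carry out of the leftmost column, 0, becomes the leading bit)
Decimal check:
  00110111111 = 256 + 128 + 32 + 16 + 8 + 4 + 2 + 1 = 447
  01101000001 = 512 + 256 + 64 + 1 = 833
  447 + 833 = 1280, and 010100000000 = 1024 + 256 = 1280 ✓



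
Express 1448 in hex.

Using repeated division by 16 (digits 10–15 are A–F):
1448 ÷ 16 = 90 remainder 8
90 ÷ 16 = 5 remainder 10 (A)
5 ÷ 16 = 0 remainder 5
Reading remainders bottom to top: 5A8



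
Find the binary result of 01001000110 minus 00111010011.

Method 1 - Direct subtraction (column by column from the right: bit − bit − borrow-in; if negative, add 2 and borrow 1 from the next column):
borrow: 01111100110
        01001000110
-       00111010011
-------------------
        00001110011

Method 2 - Add two's complement:
Two's complement of 00111010011: invert → 11000101100, add 1 → 11000101101
  01001000110
+ 11000101101
-------------
 100001110011  (end carry out of the top bit = 1)
Discarding the end carry: 00001110011
Decimal check:
  01001000110 = 512 + 64 + 4 + 2 = 582
  00111010011 = 256 + 128 + 64 + 16 + 2 + 1 = 467
  582 - 467 = 115, and 00001110011 = 64 + 32 + 16 + 2 + 1 = 115 ✓



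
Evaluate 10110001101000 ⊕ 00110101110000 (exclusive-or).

XOR: 1 when bits differ
  10110001101000
^ 00110101110000
----------------
  10000100011000
Decimal: 11368 ^ 3440 = 8472



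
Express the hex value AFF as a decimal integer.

Expand by place value (powers of 16):
Digit values: A = 10, F = 15
AFF = 10 × 16^2 + 15 × 16^1 + 15 × 16^0
= 10 × 256 + 15 × 16 + 15 × 1
= 2560 + 240 + 15
= 2815



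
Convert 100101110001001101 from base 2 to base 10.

Sum of powers of 2 for each 1-bit:
2^0 + 2^2 + 2^3 + 2^6 + 2^10 + 2^11 + 2^12 + 2^14 + 2^17
= 1 + 4 + 8 + 64 + 1024 + 2048 + 4096 + 16384 + 131072
= 154701



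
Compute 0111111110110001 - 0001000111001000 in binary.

Method 1 - Direct subtraction (column by column from the right: bit − bit − borrow-in; if negative, add 2 and borrow 1 from the next column):
borrow: 0000001110010000
        0111111110110001
-       0001000111001000
------------------------
        0110110111101001

Method 2 - Add two's complement:
Two's complement of 0001000111001000: invert → 1110111000110111, add 1 → 1110111000111000
  0111111110110001
+ 1110111000111000
------------------
 10110110111101001  (end carry out of the top bit = 1)
Discarding the end carry: 0110110111101001
Decimal check:
  0111111110110001 = 16384 + 8192 + 4096 + 2048 + 1024 + 512 + 256 + 128 + 32 + 16 + 1 = 32689
  0001000111001000 = 4096 + 256 + 128 + 64 + 8 = 4552
  32689 - 4552 = 28137, and 0110110111101001 = 16384 + 8192 + 2048 + 1024 + 256 + 128 + 64 + 32 + 8 + 1 = 28137 ✓



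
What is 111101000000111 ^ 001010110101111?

XOR: 1 when bits differ
  111101000000111
^ 001010110101111
-----------------
  110111110101000
Decimal: 31239 ^ 5551 = 28584



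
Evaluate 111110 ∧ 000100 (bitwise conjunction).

AND: 1 only when both bits are 1
  111110
& 000100
--------
  000100
Decimal: 62 & 4 = 4



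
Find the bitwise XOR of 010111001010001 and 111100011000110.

XOR: 1 when bits differ
  010111001010001
^ 111100011000110
-----------------
  101011010010111
Decimal: 11857 ^ 30918 = 22167



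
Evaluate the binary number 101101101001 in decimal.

Sum of powers of 2 for each 1-bit:
2^0 + 2^3 + 2^5 + 2^6 + 2^8 + 2^9 + 2^11
= 1 + 8 + 32 + 64 + 256 + 512 + 2048
= 2921



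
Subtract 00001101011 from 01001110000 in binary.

Method 1 - Direct subtraction (column by column from the right: bit − bit − borrow-in; if negative, add 2 and borrow 1 from the next column):
borrow: 00000011110
        01001110000
-       00001101011
-------------------
        01000000101

Method 2 - Add two's complement:
Two's complement of 00001101011: invert → 11110010100, add 1 → 11110010101
  01001110000
+ 11110010101
-------------
 101000000101  (end carry out of the top bit = 1)
Discarding the end carry: 01000000101
Decimal check:
  01001110000 = 512 + 64 + 32 + 16 = 624
  00001101011 = 64 + 32 + 8 + 2 + 1 = 107
  624 - 107 = 517, and 01000000101 = 512 + 4 + 1 = 517 ✓



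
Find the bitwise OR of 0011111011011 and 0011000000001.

OR: 1 when either bit is 1
  0011111011011
| 0011000000001
---------------
  0011111011011
Decimal: 2011 | 1537 = 2011



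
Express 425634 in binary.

Using repeated division by 2:
425634 ÷ 2 = 212817 remainder 0
212817 ÷ 2 = 106408 remainder 1
106408 ÷ 2 = 53204 remainder 0
53204 ÷ 2 = 26602 remainder 0
26602 ÷ 2 = 13301 remainder 0
13301 ÷ 2 = 6650 remainder 1
6650 ÷ 2 = 3325 remainder 0
3325 ÷ 2 = 1662 remainder 1
1662 ÷ 2 = 831 remainder 0
831 ÷ 2 = 415 remainder 1
415 ÷ 2 = 207 remainder 1
207 ÷ 2 = 103 remainder 1
103 ÷ 2 = 51 remainder 1
51 ÷ 2 = 25 remainder 1
25 ÷ 2 = 12 remainder 1
12 ÷ 2 = 6 remainder 0
6 ÷ 2 = 3 remainder 0
3 ÷ 2 = 1 remainder 1
1 ÷ 2 = 0 remainder 1
Reading remainders bottom to top: 1100111111010100010



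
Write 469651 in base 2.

Using repeated division by 2:
469651 ÷ 2 = 234825 remainder 1
234825 ÷ 2 = 117412 remainder 1
117412 ÷ 2 = 58706 remainder 0
58706 ÷ 2 = 29353 remainder 0
29353 ÷ 2 = 14676 remainder 1
14676 ÷ 2 = 7338 remainder 0
7338 ÷ 2 = 3669 remainder 0
3669 ÷ 2 = 1834 remainder 1
1834 ÷ 2 = 917 remainder 0
917 ÷ 2 = 458 remainder 1
458 ÷ 2 = 229 remainder 0
229 ÷ 2 = 114 remainder 1
114 ÷ 2 = 57 remainder 0
57 ÷ 2 = 28 remainder 1
28 ÷ 2 = 14 remainder 0
14 ÷ 2 = 7 remainder 0
7 ÷ 2 = 3 remainder 1
3 ÷ 2 = 1 remainder 1
1 ÷ 2 = 0 remainder 1
Reading remainders bottom to top: 1110010101010010011



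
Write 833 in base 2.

Using repeated division by 2:
833 ÷ 2 = 416 remainder 1
416 ÷ 2 = 208 remainder 0
208 ÷ 2 = 104 remainder 0
104 ÷ 2 = 52 remainder 0
52 ÷ 2 = 26 remainder 0
26 ÷ 2 = 13 remainder 0
13 ÷ 2 = 6 remainder 1
6 ÷ 2 = 3 remainder 0
3 ÷ 2 = 1 remainder 1
1 ÷ 2 = 0 remainder 1
Reading remainders bottom to top: 1101000001



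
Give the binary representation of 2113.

Using repeated division by 2:
2113 ÷ 2 = 1056 remainder 1
1056 ÷ 2 = 528 remainder 0
528 ÷ 2 = 264 remainder 0
264 ÷ 2 = 132 remainder 0
132 ÷ 2 = 66 remainder 0
66 ÷ 2 = 33 remainder 0
33 ÷ 2 = 16 remainder 1
16 ÷ 2 = 8 remainder 0
8 ÷ 2 = 4 remainder 0
4 ÷ 2 = 2 remainder 0
2 ÷ 2 = 1 remainder 0
1 ÷ 2 = 0 remainder 1
Reading remainders bottom to top: 100001000001



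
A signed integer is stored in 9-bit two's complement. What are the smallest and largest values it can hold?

For 9-bit two's complement:
Minimum: -2^8 = -256
Maximum: 2^8 - 1 = 255



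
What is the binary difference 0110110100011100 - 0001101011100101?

Method 1 - Direct subtraction (column by column from the right: bit − bit − borrow-in; if negative, add 2 and borrow 1 from the next column):
borrow: 0010010111001110
        0110110100011100
-       0001101011100101
------------------------
        0101001000110111

Method 2 - Add two's complement:
Two's complement of 0001101011100101: invert → 1110010100011010, add 1 → 1110010100011011
  0110110100011100
+ 1110010100011011
------------------
 10101001000110111  (end carry out of the top bit = 1)
Discarding the end carry: 0101001000110111
Decimal check:
  0110110100011100 = 16384 + 8192 + 2048 + 1024 + 256 + 16 + 8 + 4 = 27932
  0001101011100101 = 4096 + 2048 + 512 + 128 + 64 + 32 + 4 + 1 = 6885
  27932 - 6885 = 21047, and 0101001000110111 = 16384 + 4096 + 512 + 32 + 16 + 4 + 2 + 1 = 21047 ✓



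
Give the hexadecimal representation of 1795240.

Using repeated division by 16 (digits 10–15 are A–F):
1795240 ÷ 16 = 112202 remainder 8
112202 ÷ 16 = 7012 remainder 10 (A)
7012 ÷ 16 = 438 remainder 4
438 ÷ 16 = 27 remainder 6
27 ÷ 16 = 1 remainder 11 (B)
1 ÷ 16 = 0 remainder 1
Reading remainders bottom to top: 1B64A8



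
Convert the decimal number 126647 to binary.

Using repeated division by 2:
126647 ÷ 2 = 63323 remainder 1
63323 ÷ 2 = 31661 remainder 1
31661 ÷ 2 = 15830 remainder 1
15830 ÷ 2 = 7915 remainder 0
7915 ÷ 2 = 3957 remainder 1
3957 ÷ 2 = 1978 remainder 1
1978 ÷ 2 = 989 remainder 0
989 ÷ 2 = 494 remainder 1
494 ÷ 2 = 247 remainder 0
247 ÷ 2 = 123 remainder 1
123 ÷ 2 = 61 remainder 1
61 ÷ 2 = 30 remainder 1
30 ÷ 2 = 15 remainder 0
15 ÷ 2 = 7 remainder 1
7 ÷ 2 = 3 remainder 1
3 ÷ 2 = 1 remainder 1
1 ÷ 2 = 0 remainder 1
Reading remainders bottom to top: 11110111010110111



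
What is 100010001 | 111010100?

OR: 1 when either bit is 1
  100010001
| 111010100
-----------
  111010101
Decimal: 273 | 468 = 469



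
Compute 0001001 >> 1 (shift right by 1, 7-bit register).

Original: 0001001 (decimal 9)
Shift right by 1 position
Drop the 1 low bit; fill with zero on the left
Result: 0000100 (decimal 4)
Equivalent: 9 >> 1 = 9 ÷ 2^1 = 4



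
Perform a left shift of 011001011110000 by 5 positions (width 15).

Original: 011001011110000 (decimal 13040)
Shift left by 5 positions
Append 5 zeros on the right and drop the 5 high bits that overflow the 15-bit width
Result: 101111000000000 (decimal 24064)
Equivalent: 13040 << 5 = 13040 × 2^5 = 417280, truncated to 15 bits = 24064



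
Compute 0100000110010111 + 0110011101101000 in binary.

Add column by column from the right: bit + bit + carry-in; write the sum mod 2, carry 1 when the sum is 2 or 3.
carry:  1000111000000000
        0100000110010111
+       0110011101101000
------------------------
       01010100011111111
(the carry out of the leftmost column, 0, becomes the leading bit)
Decimal check:
  0100000110010111 = 16384 + 256 + 128 + 16 + 4 + 2 + 1 = 16791
  0110011101101000 = 16384 + 8192 + 1024 + 512 + 256 + 64 + 32 + 8 = 26472
  16791 + 26472 = 43263, and 01010100011111111 = 32768 + 8192 + 2048 + 128 + 64 + 32 + 16 + 8 + 4 + 2 + 1 = 43263 ✓



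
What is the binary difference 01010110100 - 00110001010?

Method 1 - Direct subtraction (column by column from the right: bit − bit − borrow-in; if negative, add 2 and borrow 1 from the next column):
borrow: 01000010100
        01010110100
-       00110001010
-------------------
        00100101010

Method 2 - Add two's complement:
Two's complement of 00110001010: invert → 11001110101, add 1 → 11001110110
  01010110100
+ 11001110110
-------------
 100100101010  (end carry out of the top bit = 1)
Discarding the end carry: 00100101010
Decimal check:
  01010110100 = 512 + 128 + 32 + 16 + 4 = 692
  00110001010 = 256 + 128 + 8 + 2 = 394
  692 - 394 = 298, and 00100101010 = 256 + 32 + 8 + 2 = 298 ✓



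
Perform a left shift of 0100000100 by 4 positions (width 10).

Original: 0100000100 (decimal 260)
Shift left by 4 positions
Append 4 zeros on the right and drop the 4 high bits that overflow the 10-bit width
Result: 0001000000 (decimal 64)
Equivalent: 260 << 4 = 260 × 2^4 = 4160, truncated to 10 bits = 64



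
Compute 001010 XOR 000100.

XOR: 1 when bits differ
  001010
^ 000100
--------
  001110
Decimal: 10 ^ 4 = 14



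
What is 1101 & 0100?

AND: 1 only when both bits are 1
  1101
& 0100
------
  0100
Decimal: 13 & 4 = 4



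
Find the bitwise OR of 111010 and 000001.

OR: 1 when either bit is 1
  111010
| 000001
--------
  111011
Decimal: 58 | 1 = 59



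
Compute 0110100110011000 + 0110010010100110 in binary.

Add column by column from the right: bit + bit + carry-in; write the sum mod 2, carry 1 when the sum is 2 or 3.
carry:  1100001100000000
        0110100110011000
+       0110010010100110
------------------------
       01100111000111110
(the carry out of the leftmost column, 0, becomes the leading bit)
Decimal check:
  0110100110011000 = 16384 + 8192 + 2048 + 256 + 128 + 16 + 8 = 27032
  0110010010100110 = 16384 + 8192 + 1024 + 128 + 32 + 4 + 2 = 25766
  27032 + 25766 = 52798, and 01100111000111110 = 32768 + 16384 + 2048 + 1024 + 512 + 32 + 16 + 8 + 4 + 2 = 52798 ✓



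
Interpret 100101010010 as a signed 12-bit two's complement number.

Binary: 100101010010
Sign bit: 1 (negative)
Invert: 011010101101
Add 1:  011010101110
Magnitude: 011010101110 = 1024 + 512 + 128 + 32 + 8 + 4 + 2 = 1710
Value: -1710



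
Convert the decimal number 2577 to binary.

Using repeated division by 2:
2577 ÷ 2 = 1288 remainder 1
1288 ÷ 2 = 644 remainder 0
644 ÷ 2 = 322 remainder 0
322 ÷ 2 = 161 remainder 0
161 ÷ 2 = 80 remainder 1
80 ÷ 2 = 40 remainder 0
40 ÷ 2 = 20 remainder 0
20 ÷ 2 = 10 remainder 0
10 ÷ 2 = 5 remainder 0
5 ÷ 2 = 2 remainder 1
2 ÷ 2 = 1 remainder 0
1 ÷ 2 = 0 remainder 1
Reading remainders bottom to top: 101000010001



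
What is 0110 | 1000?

OR: 1 when either bit is 1
  0110
| 1000
------
  1110
Decimal: 6 | 8 = 14



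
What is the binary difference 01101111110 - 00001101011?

Method 1 - Direct subtraction (column by column from the right: bit − bit − borrow-in; if negative, add 2 and borrow 1 from the next column):
borrow: 00000000110
        01101111110
-       00001101011
-------------------
        01100010011

Method 2 - Add two's complement:
Two's complement of 00001101011: invert → 11110010100, add 1 → 11110010101
  01101111110
+ 11110010101
-------------
 101100010011  (end carry out of the top bit = 1)
Discarding the end carry: 01100010011
Decimal check:
  01101111110 = 512 + 256 + 64 + 32 + 16 + 8 + 4 + 2 = 894
  00001101011 = 64 + 32 + 8 + 2 + 1 = 107
  894 - 107 = 787, and 01100010011 = 512 + 256 + 16 + 2 + 1 = 787 ✓



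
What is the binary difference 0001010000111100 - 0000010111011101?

Method 1 - Direct subtraction (column by column from the right: bit − bit − borrow-in; if negative, add 2 and borrow 1 from the next column):
borrow: 0001111110111110
        0001010000111100
-       0000010111011101
------------------------
        0000111001011111

Method 2 - Add two's complement:
Two's complement of 0000010111011101: invert → 1111101000100010, add 1 → 1111101000100011
  0001010000111100
+ 1111101000100011
------------------
 10000111001011111  (end carry out of the top bit = 1)
Discarding the end carry: 0000111001011111
Decimal check:
  0001010000111100 = 4096 + 1024 + 32 + 16 + 8 + 4 = 5180
  0000010111011101 = 1024 + 256 + 128 + 64 + 16 + 8 + 4 + 1 = 1501
  5180 - 1501 = 3679, and 0000111001011111 = 2048 + 1024 + 512 + 64 + 16 + 8 + 4 + 2 + 1 = 3679 ✓



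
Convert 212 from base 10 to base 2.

Using repeated division by 2:
212 ÷ 2 = 106 remainder 0
106 ÷ 2 = 53 remainder 0
53 ÷ 2 = 26 remainder 1
26 ÷ 2 = 13 remainder 0
13 ÷ 2 = 6 remainder 1
6 ÷ 2 = 3 remainder 0
3 ÷ 2 = 1 remainder 1
1 ÷ 2 = 0 remainder 1
Reading remainders bottom to top: 11010100



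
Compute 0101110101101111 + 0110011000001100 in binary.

Add column by column from the right: bit + bit + carry-in; write the sum mod 2, carry 1 when the sum is 2 or 3.
carry:  1111100000011000
        0101110101101111
+       0110011000001100
------------------------
       01100001101111011
(the carry out of the leftmost column, 0, becomes the leading bit)
Decimal check:
  0101110101101111 = 16384 + 4096 + 2048 + 1024 + 256 + 64 + 32 + 8 + 4 + 2 + 1 = 23919
  0110011000001100 = 16384 + 8192 + 1024 + 512 + 8 + 4 = 26124
  23919 + 26124 = 50043, and 01100001101111011 = 32768 + 16384 + 512 + 256 + 64 + 32 + 16 + 8 + 2 + 1 = 50043 ✓



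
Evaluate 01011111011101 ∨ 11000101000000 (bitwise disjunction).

OR: 1 when either bit is 1
  01011111011101
| 11000101000000
----------------
  11011111011101
Decimal: 6109 | 12608 = 14301



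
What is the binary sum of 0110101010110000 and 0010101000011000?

Add column by column from the right: bit + bit + carry-in; write the sum mod 2, carry 1 when the sum is 2 or 3.
carry:  1101010001100000
        0110101010110000
+       0010101000011000
------------------------
       01001010011001000
(the carry out of the leftmost column, 0, becomes the leading bit)
Decimal check:
  0110101010110000 = 16384 + 8192 + 2048 + 512 + 128 + 32 + 16 = 27312
  0010101000011000 = 8192 + 2048 + 512 + 16 + 8 = 10776
  27312 + 10776 = 38088, and 01001010011001000 = 32768 + 4096 + 1024 + 128 + 64 + 8 = 38088 ✓



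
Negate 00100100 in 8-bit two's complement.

Original: 00100100
Step 1 - Invert all bits: 11011011
Step 2 - Add 1: 11011100
Verification: 00100100 + 11011100 = 100000000; discarding the end carry (carry out of the top bit) leaves the 8-bit value 00000000, as required for x + (-x)



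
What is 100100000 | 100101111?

OR: 1 when either bit is 1
  100100000
| 100101111
-----------
  100101111
Decimal: 288 | 303 = 303



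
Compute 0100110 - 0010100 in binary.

Method 1 - Direct subtraction (column by column from the right: bit − bit − borrow-in; if negative, add 2 and borrow 1 from the next column):
borrow: 0100000
        0100110
-       0010100
---------------
        0010010

Method 2 - Add two's complement:
Two's complement of 0010100: invert → 1101011, add 1 → 1101100
  0100110
+ 1101100
---------
 10010010  (end carry out of the top bit = 1)
Discarding the end carry: 0010010
Decimal check:
  0100110 = 32 + 4 + 2 = 38
  0010100 = 16 + 4 = 20
  38 - 20 = 18, and 0010010 = 16 + 2 = 18 ✓



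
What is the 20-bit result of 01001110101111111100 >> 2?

Original: 01001110101111111100 (decimal 322556)
Shift right by 2 positions
Drop the 2 low bits; fill with zeros on the left
Result: 00010011101011111111 (decimal 80639)
Equivalent: 322556 >> 2 = 322556 ÷ 2^2 = 80639



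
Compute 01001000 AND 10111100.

AND: 1 only when both bits are 1
  01001000
& 10111100
----------
  00001000
Decimal: 72 & 188 = 8



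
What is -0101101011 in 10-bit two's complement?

Original: 0101101011
Step 1 - Invert all bits: 1010010100
Step 2 - Add 1: 1010010101
Verification: 0101101011 + 1010010101 = 10000000000; discarding the end carry (carry out of the top bit) leaves the 10-bit value 0000000000, as required for x + (-x)



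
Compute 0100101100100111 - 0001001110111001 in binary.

Method 1 - Direct subtraction (column by column from the right: bit − bit − borrow-in; if negative, add 2 and borrow 1 from the next column):
borrow: 0110111111110000
        0100101100100111
-       0001001110111001
------------------------
        0011011101101110

Method 2 - Add two's complement:
Two's complement of 0001001110111001: invert → 1110110001000110, add 1 → 1110110001000111
  0100101100100111
+ 1110110001000111
------------------
 10011011101101110  (end carry out of the top bit = 1)
Discarding the end carry: 0011011101101110
Decimal check:
  0100101100100111 = 16384 + 2048 + 512 + 256 + 32 + 4 + 2 + 1 = 19239
  0001001110111001 = 4096 + 512 + 256 + 128 + 32 + 16 + 8 + 1 = 5049
  19239 - 5049 = 14190, and 0011011101101110 = 8192 + 4096 + 1024 + 512 + 256 + 64 + 32 + 8 + 4 + 2 = 14190 ✓



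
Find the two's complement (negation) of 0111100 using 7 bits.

Original: 0111100
Step 1 - Invert all bits: 1000011
Step 2 - Add 1: 1000100
Verification: 0111100 + 1000100 = 10000000; discarding the end carry (carry out of the top bit) leaves the 7-bit value 0000000, as required for x + (-x)



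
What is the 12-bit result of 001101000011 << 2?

Original: 001101000011 (decimal 835)
Shift left by 2 positions
Append 2 zeros on the right
Result: 110100001100 (decimal 3340)
Equivalent: 835 << 2 = 835 × 2^2 = 3340



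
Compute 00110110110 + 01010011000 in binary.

Add column by column from the right: bit + bit + carry-in; write the sum mod 2, carry 1 when the sum is 2 or 3.
carry:  11101100000
        00110110110
+       01010011000
-------------------
       010001001110
(the carry out of the leftmost column, 0, becomes the leading bit)
Decimal check:
  00110110110 = 256 + 128 + 32 + 16 + 4 + 2 = 438
  01010011000 = 512 + 128 + 16 + 8 = 664
  438 + 664 = 1102, and 010001001110 = 1024 + 64 + 8 + 4 + 2 = 1102 ✓



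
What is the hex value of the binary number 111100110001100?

Group into 4-bit nibbles from right:
  0111 = 7
  1001 = 9
  1000 = 8
  1100 = C
Result: 798C



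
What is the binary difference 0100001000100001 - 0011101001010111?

Method 1 - Direct subtraction (column by column from the right: bit − bit − borrow-in; if negative, add 2 and borrow 1 from the next column):
borrow: 0111111110111100
        0100001000100001
-       0011101001010111
------------------------
        0000011111001010

Method 2 - Add two's complement:
Two's complement of 0011101001010111: invert → 1100010110101000, add 1 → 1100010110101001
  0100001000100001
+ 1100010110101001
------------------
 10000011111001010  (end carry out of the top bit = 1)
Discarding the end carry: 0000011111001010
Decimal check:
  0100001000100001 = 16384 + 512 + 32 + 1 = 16929
  0011101001010111 = 8192 + 4096 + 2048 + 512 + 64 + 16 + 4 + 2 + 1 = 14935
  16929 - 14935 = 1994, and 0000011111001010 = 1024 + 512 + 256 + 128 + 64 + 8 + 2 = 1994 ✓



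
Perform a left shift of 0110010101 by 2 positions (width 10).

Original: 0110010101 (decimal 405)
Shift left by 2 positions
Append 2 zeros on the right and drop the 2 high bits that overflow the 10-bit width
Result: 1001010100 (decimal 596)
Equivalent: 405 << 2 = 405 × 2^2 = 1620, truncated to 10 bits = 596



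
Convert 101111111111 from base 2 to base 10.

Sum of powers of 2 for each 1-bit:
2^0 + 2^1 + 2^2 + 2^3 + 2^4 + 2^5 + 2^6 + 2^7 + 2^8 + 2^9 + 2^11
= 1 + 2 + 4 + 8 + 16 + 32 + 64 + 128 + 256 + 512 + 2048
= 3071



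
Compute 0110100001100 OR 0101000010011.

OR: 1 when either bit is 1
  0110100001100
| 0101000010011
---------------
  0111100011111
Decimal: 3340 | 2579 = 3871



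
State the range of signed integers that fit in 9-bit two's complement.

For 9-bit two's complement:
Minimum: -2^8 = -256
Maximum: 2^8 - 1 = 255



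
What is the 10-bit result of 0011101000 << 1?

Original: 0011101000 (decimal 232)
Shift left by 1 position
Append 1 zero on the right
Result: 0111010000 (decimal 464)
Equivalent: 232 << 1 = 232 × 2^1 = 464



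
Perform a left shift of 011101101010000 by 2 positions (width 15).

Original: 011101101010000 (decimal 15184)
Shift left by 2 positions
Append 2 zeros on the right and drop the 2 high bits that overflow the 15-bit width
Result: 110110101000000 (decimal 27968)
Equivalent: 15184 << 2 = 15184 × 2^2 = 60736, truncated to 15 bits = 27968



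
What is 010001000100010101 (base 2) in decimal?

Sum of powers of 2 for each 1-bit:
2^0 + 2^2 + 2^4 + 2^8 + 2^12 + 2^16
= 1 + 4 + 16 + 256 + 4096 + 65536
= 69909



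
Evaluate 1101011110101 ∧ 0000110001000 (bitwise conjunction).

AND: 1 only when both bits are 1
  1101011110101
& 0000110001000
---------------
  0000010000000
Decimal: 6901 & 392 = 128



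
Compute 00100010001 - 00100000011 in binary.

Method 1 - Direct subtraction (column by column from the right: bit − bit − borrow-in; if negative, add 2 and borrow 1 from the next column):
borrow: 00000011100
        00100010001
-       00100000011
-------------------
        00000001110

Method 2 - Add two's complement:
Two's complement of 00100000011: invert → 11011111100, add 1 → 11011111101
  00100010001
+ 11011111101
-------------
 100000001110  (end carry out of the top bit = 1)
Discarding the end carry: 00000001110
Decimal check:
  00100010001 = 256 + 16 + 1 = 273
  00100000011 = 256 + 2 + 1 = 259
  273 - 259 = 14, and 00000001110 = 8 + 4 + 2 = 14 ✓



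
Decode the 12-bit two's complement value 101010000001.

Binary: 101010000001
Sign bit: 1 (negative)
Invert: 010101111110
Add 1:  010101111111
Magnitude: 010101111111 = 1024 + 256 + 64 + 32 + 16 + 8 + 4 + 2 + 1 = 1407
Value: -1407



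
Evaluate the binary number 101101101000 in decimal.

Sum of powers of 2 for each 1-bit:
2^3 + 2^5 + 2^6 + 2^8 + 2^9 + 2^11
= 8 + 32 + 64 + 256 + 512 + 2048
= 2920



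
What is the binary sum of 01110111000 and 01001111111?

Add column by column from the right: bit + bit + carry-in; write the sum mod 2, carry 1 when the sum is 2 or 3.
carry:  11111110000
        01110111000
+       01001111111
-------------------
       011000110111
(the carry out of the leftmost column, 0, becomes the leading bit)
Decimal check:
  01110111000 = 512 + 256 + 128 + 32 + 16 + 8 = 952
  01001111111 = 512 + 64 + 32 + 16 + 8 + 4 + 2 + 1 = 639
  952 + 639 = 1591, and 011000110111 = 1024 + 512 + 32 + 16 + 4 + 2 + 1 = 1591 ✓



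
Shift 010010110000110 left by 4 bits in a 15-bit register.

Original: 010010110000110 (decimal 9606)
Shift left by 4 positions
Append 4 zeros on the right and drop the 4 high bits that overflow the 15-bit width
Result: 101100001100000 (decimal 22624)
Equivalent: 9606 << 4 = 9606 × 2^4 = 153696, truncated to 15 bits = 22624



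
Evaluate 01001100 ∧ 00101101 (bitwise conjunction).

AND: 1 only when both bits are 1
  01001100
& 00101101
----------
  00001100
Decimal: 76 & 45 = 12



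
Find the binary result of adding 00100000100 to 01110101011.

Add column by column from the right: bit + bit + carry-in; write the sum mod 2, carry 1 when the sum is 2 or 3.
carry:  11000000000
        00100000100
+       01110101011
-------------------
       010010101111
(the carry out of the leftmost column, 0, becomes the leading bit)
Decimal check:
  00100000100 = 256 + 4 = 260
  01110101011 = 512 + 256 + 128 + 32 + 8 + 2 + 1 = 939
  260 + 939 = 1199, and 010010101111 = 1024 + 128 + 32 + 8 + 4 + 2 + 1 = 1199 ✓



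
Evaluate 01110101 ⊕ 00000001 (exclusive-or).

XOR: 1 when bits differ
  01110101
^ 00000001
----------
  01110100
Decimal: 117 ^ 1 = 116



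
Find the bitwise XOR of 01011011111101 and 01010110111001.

XOR: 1 when bits differ
  01011011111101
^ 01010110111001
----------------
  00001101000100
Decimal: 5885 ^ 5561 = 836



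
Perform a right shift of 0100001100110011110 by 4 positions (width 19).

Original: 0100001100110011110 (decimal 137630)
Shift right by 4 positions
Drop the 4 low bits; fill with zeros on the left
Result: 0000010000110011001 (decimal 8601)
Equivalent: 137630 >> 4 = 137630 ÷ 2^4 = 8601



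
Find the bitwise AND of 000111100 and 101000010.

AND: 1 only when both bits are 1
  000111100
& 101000010
-----------
  000000000
Decimal: 60 & 322 = 0



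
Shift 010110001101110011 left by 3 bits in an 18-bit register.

Original: 010110001101110011 (decimal 90995)
Shift left by 3 positions
Append 3 zeros on the right and drop the 3 high bits that overflow the 18-bit width
Result: 110001101110011000 (decimal 203672)
Equivalent: 90995 << 3 = 90995 × 2^3 = 727960, truncated to 18 bits = 203672



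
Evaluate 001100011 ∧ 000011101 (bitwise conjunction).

AND: 1 only when both bits are 1
  001100011
& 000011101
-----------
  000000001
Decimal: 99 & 29 = 1



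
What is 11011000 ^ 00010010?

XOR: 1 when bits differ
  11011000
^ 00010010
----------
  11001010
Decimal: 216 ^ 18 = 202



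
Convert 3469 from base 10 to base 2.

Using repeated division by 2:
3469 ÷ 2 = 1734 remainder 1
1734 ÷ 2 = 867 remainder 0
867 ÷ 2 = 433 remainder 1
433 ÷ 2 = 216 remainder 1
216 ÷ 2 = 108 remainder 0
108 ÷ 2 = 54 remainder 0
54 ÷ 2 = 27 remainder 0
27 ÷ 2 = 13 remainder 1
13 ÷ 2 = 6 remainder 1
6 ÷ 2 = 3 remainder 0
3 ÷ 2 = 1 remainder 1
1 ÷ 2 = 0 remainder 1
Reading remainders bottom to top: 110110001101



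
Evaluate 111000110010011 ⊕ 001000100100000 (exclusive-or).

XOR: 1 when bits differ
  111000110010011
^ 001000100100000
-----------------
  110000010110011
Decimal: 29075 ^ 4384 = 24755



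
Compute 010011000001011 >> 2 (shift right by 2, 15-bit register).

Original: 010011000001011 (decimal 9739)
Shift right by 2 positions
Drop the 2 low bits; fill with zeros on the left
Result: 000100110000010 (decimal 2434)
Equivalent: 9739 >> 2 = 9739 ÷ 2^2 = 2434



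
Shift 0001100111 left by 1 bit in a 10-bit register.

Original: 0001100111 (decimal 103)
Shift left by 1 position
Append 1 zero on the right
Result: 0011001110 (decimal 206)
Equivalent: 103 << 1 = 103 × 2^1 = 206



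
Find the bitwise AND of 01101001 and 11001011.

AND: 1 only when both bits are 1
  01101001
& 11001011
----------
  01001001
Decimal: 105 & 203 = 73



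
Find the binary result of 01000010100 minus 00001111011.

Method 1 - Direct subtraction (column by column from the right: bit − bit − borrow-in; if negative, add 2 and borrow 1 from the next column):
borrow: 01111110110
        01000010100
-       00001111011
-------------------
        00110011001

Method 2 - Add two's complement:
Two's complement of 00001111011: invert → 11110000100, add 1 → 11110000101
  01000010100
+ 11110000101
-------------
 100110011001  (end carry out of the top bit = 1)
Discarding the end carry: 00110011001
Decimal check:
  01000010100 = 512 + 16 + 4 = 532
  00001111011 = 64 + 32 + 16 + 8 + 2 + 1 = 123
  532 - 123 = 409, and 00110011001 = 256 + 128 + 16 + 8 + 1 = 409 ✓



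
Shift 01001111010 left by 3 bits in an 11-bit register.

Original: 01001111010 (decimal 634)
Shift left by 3 positions
Append 3 zeros on the right and drop the 3 high bits that overflow the 11-bit width
Result: 01111010000 (decimal 976)
Equivalent: 634 << 3 = 634 × 2^3 = 5072, truncated to 11 bits = 976



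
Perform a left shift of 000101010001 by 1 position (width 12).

Original: 000101010001 (decimal 337)
Shift left by 1 position
Append 1 zero on the right
Result: 001010100010 (decimal 674)
Equivalent: 337 << 1 = 337 × 2^1 = 674



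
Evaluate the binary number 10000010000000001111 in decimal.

Sum of powers of 2 for each 1-bit:
2^0 + 2^1 + 2^2 + 2^3 + 2^13 + 2^19
= 1 + 2 + 4 + 8 + 8192 + 524288
= 532495



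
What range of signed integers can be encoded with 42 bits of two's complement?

For 42-bit two's complement:
Minimum: -2^41 = -2199023255552
Maximum: 2^41 - 1 = 2199023255551



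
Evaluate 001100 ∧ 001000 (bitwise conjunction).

AND: 1 only when both bits are 1
  001100
& 001000
--------
  001000
Decimal: 12 & 8 = 8



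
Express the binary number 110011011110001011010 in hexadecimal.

Group into 4-bit nibbles from right:
  0001 = 1
  1001 = 9
  1011 = B
  1100 = C
  0101 = 5
  1010 = A
Result: 19BC5A



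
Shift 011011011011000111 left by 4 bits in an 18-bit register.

Original: 011011011011000111 (decimal 112327)
Shift left by 4 positions
Append 4 zeros on the right and drop the 4 high bits that overflow the 18-bit width
Result: 110110110001110000 (decimal 224368)
Equivalent: 112327 << 4 = 112327 × 2^4 = 1797232, truncated to 18 bits = 224368



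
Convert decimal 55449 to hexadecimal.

Using repeated division by 16 (digits 10–15 are A–F):
55449 ÷ 16 = 3465 remainder 9
3465 ÷ 16 = 216 remainder 9
216 ÷ 16 = 13 remainder 8
13 ÷ 16 = 0 remainder 13 (D)
Reading remainders bottom to top: D899



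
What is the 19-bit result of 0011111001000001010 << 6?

Original: 0011111001000001010 (decimal 127498)
Shift left by 6 positions
Append 6 zeros on the right and drop the 6 high bits that overflow the 19-bit width
Result: 1001000001010000000 (decimal 295552)
Equivalent: 127498 << 6 = 127498 × 2^6 = 8159872, truncated to 19 bits = 295552



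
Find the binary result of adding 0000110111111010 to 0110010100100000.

Add column by column from the right: bit + bit + carry-in; write the sum mod 2, carry 1 when the sum is 2 or 3.
carry:  0001101111000000
        0000110111111010
+       0110010100100000
------------------------
       00111001100011010
(the carry out of the leftmost column, 0, becomes the leading bit)
Decimal check:
  0000110111111010 = 2048 + 1024 + 256 + 128 + 64 + 32 + 16 + 8 + 2 = 3578
  0110010100100000 = 16384 + 8192 + 1024 + 256 + 32 = 25888
  3578 + 25888 = 29466, and 00111001100011010 = 16384 + 8192 + 4096 + 512 + 256 + 16 + 8 + 2 = 29466 ✓



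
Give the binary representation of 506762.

Using repeated division by 2:
506762 ÷ 2 = 253381 remainder 0
253381 ÷ 2 = 126690 remainder 1
126690 ÷ 2 = 63345 remainder 0
63345 ÷ 2 = 31672 remainder 1
31672 ÷ 2 = 15836 remainder 0
15836 ÷ 2 = 7918 remainder 0
7918 ÷ 2 = 3959 remainder 0
3959 ÷ 2 = 1979 remainder 1
1979 ÷ 2 = 989 remainder 1
989 ÷ 2 = 494 remainder 1
494 ÷ 2 = 247 remainder 0
247 ÷ 2 = 123 remainder 1
123 ÷ 2 = 61 remainder 1
61 ÷ 2 = 30 remainder 1
30 ÷ 2 = 15 remainder 0
15 ÷ 2 = 7 remainder 1
7 ÷ 2 = 3 remainder 1
3 ÷ 2 = 1 remainder 1
1 ÷ 2 = 0 remainder 1
Reading remainders bottom to top: 1111011101110001010



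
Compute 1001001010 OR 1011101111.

OR: 1 when either bit is 1
  1001001010
| 1011101111
------------
  1011101111
Decimal: 586 | 751 = 751



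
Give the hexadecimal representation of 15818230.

Using repeated division by 16 (digits 10–15 are A–F):
15818230 ÷ 16 = 988639 remainder 6
988639 ÷ 16 = 61789 remainder 15 (F)
61789 ÷ 16 = 3861 remainder 13 (D)
3861 ÷ 16 = 241 remainder 5
241 ÷ 16 = 15 remainder 1
15 ÷ 16 = 0 remainder 15 (F)
Reading remainders bottom to top: F15DF6



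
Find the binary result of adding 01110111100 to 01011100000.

Add column by column from the right: bit + bit + carry-in; write the sum mod 2, carry 1 when the sum is 2 or 3.
carry:  11111000000
        01110111100
+       01011100000
-------------------
       011010011100
(the carry out of the leftmost column, 0, becomes the leading bit)
Decimal check:
  01110111100 = 512 + 256 + 128 + 32 + 16 + 8 + 4 = 956
  01011100000 = 512 + 128 + 64 + 32 = 736
  956 + 736 = 1692, and 011010011100 = 1024 + 512 + 128 + 16 + 8 + 4 = 1692 ✓



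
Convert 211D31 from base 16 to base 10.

Expand by place value (powers of 16):
Digit values: D = 13
211D31 = 2 × 16^5 + 1 × 16^4 + 1 × 16^3 + 13 × 16^2 + 3 × 16^1 + 1 × 16^0
= 2 × 1048576 + 1 × 65536 + 1 × 4096 + 13 × 256 + 3 × 16 + 1 × 1
= 2097152 + 65536 + 4096 + 3328 + 48 + 1
= 2170161



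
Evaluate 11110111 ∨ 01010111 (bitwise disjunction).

OR: 1 when either bit is 1
  11110111
| 01010111
----------
  11110111
Decimal: 247 | 87 = 247



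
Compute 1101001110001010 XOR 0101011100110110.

XOR: 1 when bits differ
  1101001110001010
^ 0101011100110110
------------------
  1000010010111100
Decimal: 54154 ^ 22326 = 33980



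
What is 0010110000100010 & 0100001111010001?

AND: 1 only when both bits are 1
  0010110000100010
& 0100001111010001
------------------
  0000000000000000
Decimal: 11298 & 17361 = 0



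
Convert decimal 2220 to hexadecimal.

Using repeated division by 16 (digits 10–15 are A–F):
2220 ÷ 16 = 138 remainder 12 (C)
138 ÷ 16 = 8 remainder 10 (A)
8 ÷ 16 = 0 remainder 8
Reading remainders bottom to top: 8AC



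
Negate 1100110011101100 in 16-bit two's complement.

Original (sign bit 1, negative): 1100110011101100
Step 1 - Invert all bits: 0011001100010011
Step 2 - Add 1: 0011001100010100
Verification: 1100110011101100 + 0011001100010100 = 10000000000000000; discarding the end carry (carry out of the top bit) leaves the 16-bit value 0000000000000000, as required for x + (-x)



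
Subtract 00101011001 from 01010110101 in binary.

Method 1 - Direct subtraction (column by column from the right: bit − bit − borrow-in; if negative, add 2 and borrow 1 from the next column):
borrow: 01010110000
        01010110101
-       00101011001
-------------------
        00101011100

Method 2 - Add two's complement:
Two's complement of 00101011001: invert → 11010100110, add 1 → 11010100111
  01010110101
+ 11010100111
-------------
 100101011100  (end carry out of the top bit = 1)
Discarding the end carry: 00101011100
Decimal check:
  01010110101 = 512 + 128 + 32 + 16 + 4 + 1 = 693
  00101011001 = 256 + 64 + 16 + 8 + 1 = 345
  693 - 345 = 348, and 00101011100 = 256 + 64 + 16 + 8 + 4 = 348 ✓



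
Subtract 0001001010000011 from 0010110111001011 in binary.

Method 1 - Direct subtraction (column by column from the right: bit − bit − borrow-in; if negative, add 2 and borrow 1 from the next column):
borrow: 0010010000000000
        0010110111001011
-       0001001010000011
------------------------
        0001101101001000

Method 2 - Add two's complement:
Two's complement of 0001001010000011: invert → 1110110101111100, add 1 → 1110110101111101
  0010110111001011
+ 1110110101111101
------------------
 10001101101001000  (end carry out of the top bit = 1)
Discarding the end carry: 0001101101001000
Decimal check:
  0010110111001011 = 8192 + 2048 + 1024 + 256 + 128 + 64 + 8 + 2 + 1 = 11723
  0001001010000011 = 4096 + 512 + 128 + 2 + 1 = 4739
  11723 - 4739 = 6984, and 0001101101001000 = 4096 + 2048 + 512 + 256 + 64 + 8 = 6984 ✓

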